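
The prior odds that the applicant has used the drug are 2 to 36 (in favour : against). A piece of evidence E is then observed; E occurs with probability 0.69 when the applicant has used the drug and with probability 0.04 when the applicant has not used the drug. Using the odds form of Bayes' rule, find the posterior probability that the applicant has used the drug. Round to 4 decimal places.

Posterior probability ≈ 0.4894

Prior odds = 2/36 = 0.055556. In log-odds, ln(0.055556) = -2.8904.
Add log likelihood ratio: ln(17.250) = 2.8478.
Posterior log-odds = -0.042560, so posterior odds = exp(-0.042560) = 0.95833. Converting, P(H|E) = 0.95833/1.9583 = 0.4894.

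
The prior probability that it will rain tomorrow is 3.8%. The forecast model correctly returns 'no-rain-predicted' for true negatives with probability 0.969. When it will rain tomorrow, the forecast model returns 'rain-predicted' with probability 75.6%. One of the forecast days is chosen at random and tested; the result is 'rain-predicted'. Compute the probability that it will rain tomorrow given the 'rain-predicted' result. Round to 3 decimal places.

P(H | E) ≈ 0.491

Let H be the event that it will rain tomorrow. P(H) = 0.038, so P(¬H) = 0.962. With E the 'rain-predicted' result, P(E|H) = 0.756 and P(E|¬H) = 0.031.
P(E) = 0.756·0.038 + 0.031·0.962 = 0.028728 + 0.029822 = 0.058550.
By Bayes' theorem, P(H|E) = 0.028728 / 0.058550 = 0.491.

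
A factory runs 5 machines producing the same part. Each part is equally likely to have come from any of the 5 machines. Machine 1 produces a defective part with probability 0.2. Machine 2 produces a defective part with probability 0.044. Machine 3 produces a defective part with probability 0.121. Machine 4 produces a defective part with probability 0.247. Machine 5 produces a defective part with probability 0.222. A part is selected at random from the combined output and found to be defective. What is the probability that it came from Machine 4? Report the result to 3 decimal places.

Tabulate prior·likelihood by source: [1] prior 0.2, lik 0.2, product 0.04000; [2] prior 0.2, lik 0.044, product 0.008800; [3] prior 0.2, lik 0.121, product 0.02420; [4] prior 0.2, lik 0.247, product 0.04940; [5] prior 0.2, lik 0.222, product 0.04440.
Normalizing constant = 0.16680; the posterior for Machine 4 is its product over the sum, 0.04940/0.16680 = 0.296.

Posterior probability ≈ 0.296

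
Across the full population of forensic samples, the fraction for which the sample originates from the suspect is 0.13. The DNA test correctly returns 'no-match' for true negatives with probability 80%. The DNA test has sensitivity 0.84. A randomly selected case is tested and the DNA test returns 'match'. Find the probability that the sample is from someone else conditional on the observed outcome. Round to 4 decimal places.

Let H be the event that the sample originates from the suspect. P(H) = 0.13, so P(¬H) = 0.87. With E the 'match' result, P(E|H) = 0.84 and P(E|¬H) = 0.2.
P(E) = 0.84·0.13 + 0.2·0.87 = 0.10920 + 0.17400 = 0.28320.
By Bayes' theorem, P(H|E) = 0.10920 / 0.28320 = 0.3856. Hence P(¬H|E) = 1 − 0.3856 = 0.6144.

P(¬H | E) ≈ 0.6144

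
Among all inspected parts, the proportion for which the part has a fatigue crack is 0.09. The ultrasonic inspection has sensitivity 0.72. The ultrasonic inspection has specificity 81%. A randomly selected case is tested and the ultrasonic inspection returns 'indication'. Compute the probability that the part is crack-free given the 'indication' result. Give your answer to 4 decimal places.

Write H for 'the part has a fatigue crack'. Prior odds H:¬H = 0.09/0.91 = 0.098901. For the 'indication' outcome, the likelihood ratio is 0.72/0.19 = 3.7895.
Posterior odds = 0.098901 × 3.7895 = 0.37478, so P(H|E) = 0.37478/(1+0.37478) = 0.2726. Then P(¬H|E) = 1 − 0.2726 = 0.7274.

P(¬H | E) ≈ 0.7274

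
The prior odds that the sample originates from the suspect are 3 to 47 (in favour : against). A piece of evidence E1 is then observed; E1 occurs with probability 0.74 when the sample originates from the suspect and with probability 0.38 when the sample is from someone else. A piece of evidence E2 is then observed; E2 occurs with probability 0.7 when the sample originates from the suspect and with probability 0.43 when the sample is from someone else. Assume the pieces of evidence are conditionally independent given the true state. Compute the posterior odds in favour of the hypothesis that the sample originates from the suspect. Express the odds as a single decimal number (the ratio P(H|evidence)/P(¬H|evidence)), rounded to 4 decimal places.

Posterior odds ≈ 0.2023

Prior odds = 3/47 = 0.063830. In log-odds, ln(0.063830) = -2.7515.
Add log likelihood ratios: ln(1.9474) + ln(1.6279) = 1.1538.
Posterior log-odds = -1.5978, so posterior odds = exp(-1.5978) = 0.20235.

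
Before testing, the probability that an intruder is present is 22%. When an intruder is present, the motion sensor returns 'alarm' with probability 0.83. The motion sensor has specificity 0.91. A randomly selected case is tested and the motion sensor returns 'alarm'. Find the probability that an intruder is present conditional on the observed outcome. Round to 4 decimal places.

P(H | E) ≈ 0.7223

Write H for 'an intruder is present'. Prior odds H:¬H = 0.22/0.78 = 0.28205. For the 'alarm' outcome, the likelihood ratio is 0.83/0.09 = 9.2222.
Posterior odds = 0.28205 × 9.2222 = 2.6011, so P(H|E) = 2.6011/(1+2.6011) = 0.7223.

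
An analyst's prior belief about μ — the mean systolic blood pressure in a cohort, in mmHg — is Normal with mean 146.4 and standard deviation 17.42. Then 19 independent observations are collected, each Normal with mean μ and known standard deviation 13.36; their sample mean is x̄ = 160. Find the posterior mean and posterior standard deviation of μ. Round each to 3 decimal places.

Prior precision 1/τ₀² = 1/17.42² = 0.00329537; data precision n/σ² = 19/13.36² = 0.106449.
Posterior precision = 0.00329537 + 0.106449 = 0.109744, giving posterior SD = 1/√0.109744 = 3.019.
Posterior mean = (0.00329537·146.4 + 0.106449·160) / 0.109744 = 159.592.

Posterior mean ≈ 159.592; posterior SD ≈ 3.019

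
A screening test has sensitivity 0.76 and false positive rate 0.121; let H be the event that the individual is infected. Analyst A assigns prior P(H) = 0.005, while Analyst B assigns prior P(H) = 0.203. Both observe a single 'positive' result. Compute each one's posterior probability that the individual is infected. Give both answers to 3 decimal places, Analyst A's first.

P('+'|H) = 0.76, P('+'|¬H) = 0.121.
Analyst A: numerator 0.76·0.005 = 0.0038000; evidence = 0.0038000+0.121·0.995 = 0.12419; posterior = 0.031.
Analyst B: numerator 0.76·0.203 = 0.15428; evidence = 0.15428+0.121·0.797 = 0.25072; posterior = 0.615.

Analyst A: 0.031; Analyst B: 0.615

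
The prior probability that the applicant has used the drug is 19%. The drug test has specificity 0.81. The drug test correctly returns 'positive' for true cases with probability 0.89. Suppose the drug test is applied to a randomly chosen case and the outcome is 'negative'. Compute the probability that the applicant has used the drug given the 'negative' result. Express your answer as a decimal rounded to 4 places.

P(H | E) ≈ 0.0309

Write H for 'the applicant has used the drug'. Prior odds H:¬H = 0.19/0.81 = 0.23457. For the 'negative' outcome, the likelihood ratio is 0.11/0.81 = 0.13580.
Posterior odds = 0.23457 × 0.13580 = 0.031855, so P(H|E) = 0.031855/(1+0.031855) = 0.0309.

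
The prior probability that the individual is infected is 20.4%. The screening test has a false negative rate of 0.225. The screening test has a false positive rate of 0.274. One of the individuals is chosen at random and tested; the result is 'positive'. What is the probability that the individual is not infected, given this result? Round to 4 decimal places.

P(¬H | E) ≈ 0.5797

Write H for 'the individual is infected'. Prior odds H:¬H = 0.204/0.796 = 0.25628. For the 'positive' outcome, the likelihood ratio is 0.775/0.274 = 2.8285.
Posterior odds = 0.25628 × 2.8285 = 0.72488, so P(H|E) = 0.72488/(1+0.72488) = 0.4203. Then P(¬H|E) = 1 − 0.4203 = 0.5797.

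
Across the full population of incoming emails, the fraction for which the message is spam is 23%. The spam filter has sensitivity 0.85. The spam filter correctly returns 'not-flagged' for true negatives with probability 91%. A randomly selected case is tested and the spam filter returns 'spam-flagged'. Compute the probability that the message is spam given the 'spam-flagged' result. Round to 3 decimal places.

Let H be the event that the message is spam. P(H) = 0.23, so P(¬H) = 0.77. With E the 'spam-flagged' result, P(E|H) = 0.85 and P(E|¬H) = 0.09.
P(E) = 0.85·0.23 + 0.09·0.77 = 0.19550 + 0.069300 = 0.26480.
By Bayes' theorem, P(H|E) = 0.19550 / 0.26480 = 0.738.

P(H | E) ≈ 0.738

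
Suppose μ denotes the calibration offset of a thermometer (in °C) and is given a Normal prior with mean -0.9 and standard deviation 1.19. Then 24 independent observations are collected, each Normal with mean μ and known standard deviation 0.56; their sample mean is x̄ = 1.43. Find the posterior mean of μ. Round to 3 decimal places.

Prior precision 1/τ₀² = 1/1.19² = 0.706165; data precision n/σ² = 24/0.56² = 76.5306.
Posterior precision = 0.706165 + 76.5306 = 77.2368.
Posterior mean = (0.706165·-0.9 + 76.5306·1.43) / 77.2368 = 1.409.

Posterior mean ≈ 1.409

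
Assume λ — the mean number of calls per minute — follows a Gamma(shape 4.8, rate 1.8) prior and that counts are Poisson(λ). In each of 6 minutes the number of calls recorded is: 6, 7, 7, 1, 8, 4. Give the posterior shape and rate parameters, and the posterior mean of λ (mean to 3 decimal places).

Posterior: Gamma(shape=37.8, rate=7.8); mean ≈ 4.846

The Poisson likelihood adds the total count to the shape and the number of exposure periods to the rate. Here ∑xᵢ = 33 and n = 6, so shape 4.8→37.8 and rate 1.8→7.8.
Posterior mean = shape/rate = 37.8/7.8 = 4.846.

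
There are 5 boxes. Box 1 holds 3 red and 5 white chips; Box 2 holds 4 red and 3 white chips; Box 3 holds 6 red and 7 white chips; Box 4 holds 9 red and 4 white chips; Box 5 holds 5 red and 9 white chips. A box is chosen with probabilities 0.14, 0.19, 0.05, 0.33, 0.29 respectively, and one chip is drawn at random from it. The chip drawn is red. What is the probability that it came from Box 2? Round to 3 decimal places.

Tabulate prior·likelihood by source: [1] prior 0.14, lik 0.375, product 0.05250; [2] prior 0.19, lik 0.5714, product 0.1086; [3] prior 0.05, lik 0.4615, product 0.02308; [4] prior 0.33, lik 0.6923, product 0.2285; [5] prior 0.29, lik 0.3571, product 0.1036.
Normalizing constant = 0.51618; the posterior for Box 2 is its product over the sum, 0.1086/0.51618 = 0.210.

Posterior probability ≈ 0.210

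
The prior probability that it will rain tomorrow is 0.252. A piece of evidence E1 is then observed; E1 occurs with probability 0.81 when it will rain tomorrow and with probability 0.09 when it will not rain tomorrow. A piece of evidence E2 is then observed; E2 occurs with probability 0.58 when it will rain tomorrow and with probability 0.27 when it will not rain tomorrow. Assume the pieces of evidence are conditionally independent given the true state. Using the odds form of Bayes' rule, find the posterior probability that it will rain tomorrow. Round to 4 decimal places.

Prior odds = 0.252/(1−0.252) = 0.33690.
Likelihood ratio for E1 = 0.81/0.09 = 9.0000.
Likelihood ratio for E2 = 0.58/0.27 = 2.1481.
Posterior odds = prior odds × LR₁ × LR₂ = 6.5134.
Posterior probability = odds/(1+odds) = 6.5134/7.5134 = 0.8669.

Posterior probability ≈ 0.8669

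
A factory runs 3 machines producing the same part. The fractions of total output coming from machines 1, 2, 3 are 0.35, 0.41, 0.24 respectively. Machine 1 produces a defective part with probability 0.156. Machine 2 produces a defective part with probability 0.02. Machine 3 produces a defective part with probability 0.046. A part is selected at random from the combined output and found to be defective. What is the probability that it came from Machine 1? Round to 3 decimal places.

Tabulate prior·likelihood by source: [1] prior 0.35, lik 0.156, product 0.05460; [2] prior 0.41, lik 0.02, product 0.008200; [3] prior 0.24, lik 0.046, product 0.01104.
Normalizing constant = 0.073840; the posterior for Machine 1 is its product over the sum, 0.05460/0.073840 = 0.739.

Posterior probability ≈ 0.739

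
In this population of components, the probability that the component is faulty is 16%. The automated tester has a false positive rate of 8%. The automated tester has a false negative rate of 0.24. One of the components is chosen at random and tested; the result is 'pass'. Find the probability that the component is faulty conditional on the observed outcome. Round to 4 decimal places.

P(H | E) ≈ 0.0473

Let H be the event that the component is faulty. P(H) = 0.16, so P(¬H) = 0.84. With E the 'pass' result, P(E|H) = 0.24 and P(E|¬H) = 0.92.
P(E) = 0.24·0.16 + 0.92·0.84 = 0.038400 + 0.77280 = 0.81120.
By Bayes' theorem, P(H|E) = 0.038400 / 0.81120 = 0.0473.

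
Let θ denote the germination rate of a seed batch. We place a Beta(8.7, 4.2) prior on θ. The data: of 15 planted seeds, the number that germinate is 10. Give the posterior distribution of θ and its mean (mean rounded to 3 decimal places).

The binomial likelihood is conjugate to the Beta prior: with 10 successes and 5 failures, the posterior is Beta(8.7+10, 4.2+5) = Beta(18.7, 9.2).
Posterior mean = α/(α+β) = 18.7/27.9 = 0.670.

Posterior: Beta(18.7, 9.2); mean ≈ 0.670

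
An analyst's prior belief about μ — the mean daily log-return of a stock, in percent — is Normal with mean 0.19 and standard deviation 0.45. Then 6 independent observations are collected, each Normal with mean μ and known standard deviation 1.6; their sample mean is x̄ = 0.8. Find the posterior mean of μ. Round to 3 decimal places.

Posterior mean ≈ 0.386

Prior precision 1/τ₀² = 1/0.45² = 4.93827; data precision n/σ² = 6/1.6² = 2.34375.
Posterior precision = 4.93827 + 2.34375 = 7.28202.
Posterior mean = (4.93827·0.19 + 2.34375·0.8) / 7.28202 = 0.386.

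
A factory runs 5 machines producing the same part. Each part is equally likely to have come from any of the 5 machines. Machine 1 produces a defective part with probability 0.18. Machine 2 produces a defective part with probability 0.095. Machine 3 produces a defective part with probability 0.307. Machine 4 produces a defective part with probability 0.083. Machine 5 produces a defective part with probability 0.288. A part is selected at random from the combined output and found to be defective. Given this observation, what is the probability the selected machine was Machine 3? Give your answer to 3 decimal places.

Tabulate prior·likelihood by source: [1] prior 0.2, lik 0.18, product 0.03600; [2] prior 0.2, lik 0.095, product 0.01900; [3] prior 0.2, lik 0.307, product 0.06140; [4] prior 0.2, lik 0.083, product 0.01660; [5] prior 0.2, lik 0.288, product 0.05760.
Normalizing constant = 0.19060; the posterior for Machine 3 is its product over the sum, 0.06140/0.19060 = 0.322.

Posterior probability ≈ 0.322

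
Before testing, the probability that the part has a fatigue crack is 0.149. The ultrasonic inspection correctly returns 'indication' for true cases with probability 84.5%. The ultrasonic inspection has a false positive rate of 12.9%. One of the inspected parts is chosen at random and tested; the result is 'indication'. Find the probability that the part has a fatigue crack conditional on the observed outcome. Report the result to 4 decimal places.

Let H be the event that the part has a fatigue crack. P(H) = 0.149, so P(¬H) = 0.851. With E the 'indication' result, P(E|H) = 0.845 and P(E|¬H) = 0.129.
P(E) = 0.845·0.149 + 0.129·0.851 = 0.12590 + 0.10978 = 0.23568.
By Bayes' theorem, P(H|E) = 0.12590 / 0.23568 = 0.5342.

P(H | E) ≈ 0.5342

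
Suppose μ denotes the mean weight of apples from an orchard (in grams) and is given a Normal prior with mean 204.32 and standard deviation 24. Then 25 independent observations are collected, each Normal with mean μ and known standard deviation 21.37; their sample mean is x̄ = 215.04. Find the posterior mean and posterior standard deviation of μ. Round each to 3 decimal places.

Posterior mean ≈ 214.710; posterior SD ≈ 4.208

Prior precision 1/τ₀² = 1/24² = 0.00173611; data precision n/σ² = 25/21.37² = 0.0547433.
Posterior precision = 0.00173611 + 0.0547433 = 0.0564794, giving posterior SD = 1/√0.0564794 = 4.208.
Posterior mean = (0.00173611·204.32 + 0.0547433·215.04) / 0.0564794 = 214.710.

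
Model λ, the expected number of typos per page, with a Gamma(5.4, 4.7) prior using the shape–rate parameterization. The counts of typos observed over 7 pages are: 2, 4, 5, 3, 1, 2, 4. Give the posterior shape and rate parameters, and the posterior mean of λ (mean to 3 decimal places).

Posterior: Gamma(shape=26.4, rate=11.7); mean ≈ 2.256

Total count ∑xᵢ = 21 over n = 7 pages.
Gamma is conjugate to the Poisson likelihood: posterior is Gamma(shape = 5.4+21 = 26.4, rate = 4.7+7 = 11.7).
E[λ | data] = 26.4/11.7 = 2.256.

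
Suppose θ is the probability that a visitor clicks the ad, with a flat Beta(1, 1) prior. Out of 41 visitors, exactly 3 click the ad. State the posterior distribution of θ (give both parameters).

Posterior: Beta(4, 39)

The binomial likelihood is conjugate to the Beta prior: with 3 successes and 38 failures, the posterior is Beta(1+3, 1+38) = Beta(4, 39).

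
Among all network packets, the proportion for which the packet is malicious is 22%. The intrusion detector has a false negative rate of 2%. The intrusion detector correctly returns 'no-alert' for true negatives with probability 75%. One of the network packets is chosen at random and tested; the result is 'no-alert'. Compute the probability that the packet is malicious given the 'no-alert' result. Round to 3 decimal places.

P(H | E) ≈ 0.007

Write H for 'the packet is malicious'. Prior odds H:¬H = 0.22/0.78 = 0.28205. For the 'no-alert' outcome, the likelihood ratio is 0.02/0.75 = 0.026667.
Posterior odds = 0.28205 × 0.026667 = 0.0075214, so P(H|E) = 0.0075214/(1+0.0075214) = 0.007.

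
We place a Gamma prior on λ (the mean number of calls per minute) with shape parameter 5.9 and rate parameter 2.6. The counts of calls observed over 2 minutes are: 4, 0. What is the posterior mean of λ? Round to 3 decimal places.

The Poisson likelihood adds the total count to the shape and the number of exposure periods to the rate. Here ∑xᵢ = 4 and n = 2, so shape 5.9→9.9 and rate 2.6→4.6.
Posterior mean = shape/rate = 9.9/4.6 = 2.152.

Posterior mean ≈ 2.152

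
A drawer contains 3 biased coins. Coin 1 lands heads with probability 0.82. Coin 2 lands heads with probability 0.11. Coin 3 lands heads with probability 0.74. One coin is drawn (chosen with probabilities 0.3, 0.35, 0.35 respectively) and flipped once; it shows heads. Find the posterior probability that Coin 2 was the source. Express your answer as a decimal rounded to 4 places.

Posterior probability ≈ 0.0708

P(heads|C1) = 0.82; P(heads|C2) = 0.11; P(heads|C3) = 0.74.
Prior × likelihood for each source: 0.3·0.82=0.2460, 0.35·0.11=0.03850, 0.35·0.74=0.2590. Summing gives P(heads) = 0.54350.
P(Coin 2 | heads) = 0.03850 / 0.54350 = 0.0708.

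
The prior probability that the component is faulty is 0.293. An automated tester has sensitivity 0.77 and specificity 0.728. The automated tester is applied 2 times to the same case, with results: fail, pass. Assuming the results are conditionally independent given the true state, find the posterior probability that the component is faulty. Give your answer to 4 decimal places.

Posterior P(H) ≈ 0.2704

Let H be the event that the component is faulty; start with P(H) = 0.293. P('fail'|H) = 0.77, P('fail'|¬H) = 0.272.
Update on result 1 ('fail'): P(H) ← 0.77·0.2930 / (0.77·0.2930 + 0.272·0.7070) = 0.22561/0.41791 = 0.5398.
Update on result 2 ('pass'): P(H) ← 0.23·0.5398 / (0.23·0.5398 + 0.728·0.4602) = 0.12417/0.45916 = 0.2704.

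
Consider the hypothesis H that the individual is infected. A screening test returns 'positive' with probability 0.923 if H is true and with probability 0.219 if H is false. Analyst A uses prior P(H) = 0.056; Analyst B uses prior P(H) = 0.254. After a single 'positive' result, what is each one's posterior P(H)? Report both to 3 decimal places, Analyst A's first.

The likelihood ratio for a 'positive' result is 0.923/0.219 = 4.2146.
Analyst A: prior odds 0.056/0.944 = 0.059322; posterior odds 0.25002; posterior probability 0.200.
Analyst B: prior odds 0.254/0.746 = 0.34048; posterior odds 1.4350; posterior probability 0.589.

Analyst A: 0.200; Analyst B: 0.589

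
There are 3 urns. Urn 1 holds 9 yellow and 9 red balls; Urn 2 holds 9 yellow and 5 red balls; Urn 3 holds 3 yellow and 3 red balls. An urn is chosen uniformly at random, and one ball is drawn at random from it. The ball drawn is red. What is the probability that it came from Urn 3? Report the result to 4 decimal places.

Posterior probability ≈ 0.3684

Tabulate prior·likelihood by source: [1] prior 0.333333, lik 0.5, product 0.1667; [2] prior 0.333333, lik 0.3571, product 0.1190; [3] prior 0.333333, lik 0.5, product 0.1667.
Normalizing constant = 0.45238; the posterior for Urn 3 is its product over the sum, 0.1667/0.45238 = 0.3684.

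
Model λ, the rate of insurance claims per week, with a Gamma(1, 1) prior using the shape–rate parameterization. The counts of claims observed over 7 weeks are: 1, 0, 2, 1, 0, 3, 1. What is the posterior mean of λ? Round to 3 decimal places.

Posterior mean ≈ 1.125

Total count ∑xᵢ = 8 over n = 7 weeks.
Gamma is conjugate to the Poisson likelihood: posterior is Gamma(shape = 1+8 = 9, rate = 1+7 = 8).
E[λ | data] = 9/8 = 1.125.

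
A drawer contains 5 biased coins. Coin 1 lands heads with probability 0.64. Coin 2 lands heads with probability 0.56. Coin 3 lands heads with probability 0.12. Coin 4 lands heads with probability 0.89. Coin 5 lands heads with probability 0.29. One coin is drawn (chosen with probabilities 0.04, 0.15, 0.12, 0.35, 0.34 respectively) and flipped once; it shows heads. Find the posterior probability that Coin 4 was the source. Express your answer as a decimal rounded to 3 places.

Tabulate prior·likelihood by source: [1] prior 0.04, lik 0.64, product 0.02560; [2] prior 0.15, lik 0.56, product 0.08400; [3] prior 0.12, lik 0.12, product 0.01440; [4] prior 0.35, lik 0.89, product 0.3115; [5] prior 0.34, lik 0.29, product 0.09860.
Normalizing constant = 0.53410; the posterior for Coin 4 is its product over the sum, 0.3115/0.53410 = 0.583.

Posterior probability ≈ 0.583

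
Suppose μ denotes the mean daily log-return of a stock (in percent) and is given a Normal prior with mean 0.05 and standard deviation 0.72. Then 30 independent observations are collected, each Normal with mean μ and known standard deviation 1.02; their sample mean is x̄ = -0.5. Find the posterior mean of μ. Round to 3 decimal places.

Posterior mean ≈ -0.466

Prior precision 1/τ₀² = 1/0.72² = 1.92901; data precision n/σ² = 30/1.02² = 28.8351.
Posterior precision = 1.92901 + 28.8351 = 30.7641.
Posterior mean = (1.92901·0.05 + 28.8351·-0.5) / 30.7641 = -0.466.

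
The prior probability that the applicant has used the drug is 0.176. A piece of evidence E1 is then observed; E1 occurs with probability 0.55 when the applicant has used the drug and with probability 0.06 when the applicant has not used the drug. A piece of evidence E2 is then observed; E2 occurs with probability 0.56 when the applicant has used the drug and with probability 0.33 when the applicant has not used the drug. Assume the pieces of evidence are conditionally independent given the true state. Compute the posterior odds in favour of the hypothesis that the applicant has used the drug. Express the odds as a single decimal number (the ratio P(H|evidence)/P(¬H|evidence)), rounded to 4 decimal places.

Posterior odds ≈ 3.3225

Prior odds = 0.176/(1−0.176) = 0.21359. In log-odds, ln(0.21359) = -1.5437.
Add log likelihood ratios: ln(9.1667) + ln(1.6970) = 2.7444.
Posterior log-odds = 1.2007, so posterior odds = exp(1.2007) = 3.3225.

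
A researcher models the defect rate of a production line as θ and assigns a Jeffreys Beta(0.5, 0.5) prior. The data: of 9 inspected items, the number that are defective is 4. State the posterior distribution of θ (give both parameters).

Posterior: Beta(4.5, 5.5)

The binomial likelihood is conjugate to the Beta prior: with 4 successes and 5 failures, the posterior is Beta(0.5+4, 0.5+5) = Beta(4.5, 5.5).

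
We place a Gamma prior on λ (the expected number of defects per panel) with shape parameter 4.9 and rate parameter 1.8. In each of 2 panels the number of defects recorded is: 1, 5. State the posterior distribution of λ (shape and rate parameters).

Posterior: Gamma(shape=10.9, rate=3.8)

The Poisson likelihood adds the total count to the shape and the number of exposure periods to the rate. Here ∑xᵢ = 6 and n = 2, so shape 4.9→10.9 and rate 1.8→3.8.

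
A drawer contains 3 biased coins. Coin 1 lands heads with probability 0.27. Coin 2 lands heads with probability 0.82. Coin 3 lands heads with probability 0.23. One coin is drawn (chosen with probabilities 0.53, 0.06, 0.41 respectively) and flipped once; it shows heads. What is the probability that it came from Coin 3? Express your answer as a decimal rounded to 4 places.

Tabulate prior·likelihood by source: [1] prior 0.53, lik 0.27, product 0.1431; [2] prior 0.06, lik 0.82, product 0.04920; [3] prior 0.41, lik 0.23, product 0.09430.
Normalizing constant = 0.28660; the posterior for Coin 3 is its product over the sum, 0.09430/0.28660 = 0.3290.

Posterior probability ≈ 0.3290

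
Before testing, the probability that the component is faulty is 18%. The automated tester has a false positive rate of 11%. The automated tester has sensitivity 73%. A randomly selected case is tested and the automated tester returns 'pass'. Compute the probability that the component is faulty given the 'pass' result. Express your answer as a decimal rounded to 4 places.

P(H | E) ≈ 0.0624

Let H be the event that the component is faulty. P(H) = 0.18, so P(¬H) = 0.82. With E the 'pass' result, P(E|H) = 0.27 and P(E|¬H) = 0.89.
P(E) = 0.27·0.18 + 0.89·0.82 = 0.048600 + 0.72980 = 0.77840.
By Bayes' theorem, P(H|E) = 0.048600 / 0.77840 = 0.0624.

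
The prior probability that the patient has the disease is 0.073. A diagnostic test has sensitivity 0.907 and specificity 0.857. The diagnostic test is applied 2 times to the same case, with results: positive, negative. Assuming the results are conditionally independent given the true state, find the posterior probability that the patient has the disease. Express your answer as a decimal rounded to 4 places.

Let H be the event that the patient has the disease; start with P(H) = 0.073. P('positive'|H) = 0.907, P('positive'|¬H) = 0.143.
Update on result 1 ('positive'): P(H) ← 0.907·0.0730 / (0.907·0.0730 + 0.143·0.9270) = 0.066211/0.19877 = 0.3331.
Update on result 2 ('negative'): P(H) ← 0.093·0.3331 / (0.093·0.3331 + 0.857·0.6669) = 0.030978/0.60251 = 0.0514.

Posterior P(H) ≈ 0.0514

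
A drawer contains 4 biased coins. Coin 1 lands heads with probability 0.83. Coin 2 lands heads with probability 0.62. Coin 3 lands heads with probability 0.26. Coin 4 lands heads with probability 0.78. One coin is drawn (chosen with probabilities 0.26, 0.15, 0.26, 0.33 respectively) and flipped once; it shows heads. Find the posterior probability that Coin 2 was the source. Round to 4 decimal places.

Tabulate prior·likelihood by source: [1] prior 0.26, lik 0.83, product 0.2158; [2] prior 0.15, lik 0.62, product 0.09300; [3] prior 0.26, lik 0.26, product 0.06760; [4] prior 0.33, lik 0.78, product 0.2574.
Normalizing constant = 0.63380; the posterior for Coin 2 is its product over the sum, 0.09300/0.63380 = 0.1467.

Posterior probability ≈ 0.1467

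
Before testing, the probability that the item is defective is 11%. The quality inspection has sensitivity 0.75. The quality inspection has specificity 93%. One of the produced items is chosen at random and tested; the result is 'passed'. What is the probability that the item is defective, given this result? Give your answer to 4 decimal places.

Write H for 'the item is defective'. Prior odds H:¬H = 0.11/0.89 = 0.12360. For the 'passed' outcome, the likelihood ratio is 0.25/0.93 = 0.26882.
Posterior odds = 0.12360 × 0.26882 = 0.033225, so P(H|E) = 0.033225/(1+0.033225) = 0.0322.

P(H | E) ≈ 0.0322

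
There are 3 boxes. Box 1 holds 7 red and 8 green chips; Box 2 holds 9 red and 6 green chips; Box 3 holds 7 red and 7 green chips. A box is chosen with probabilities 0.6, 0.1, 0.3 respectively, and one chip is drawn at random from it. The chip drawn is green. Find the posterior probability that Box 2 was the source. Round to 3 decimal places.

Posterior probability ≈ 0.078

Tabulate prior·likelihood by source: [1] prior 0.6, lik 0.5333, product 0.3200; [2] prior 0.1, lik 0.4, product 0.04000; [3] prior 0.3, lik 0.5, product 0.1500.
Normalizing constant = 0.51000; the posterior for Box 2 is its product over the sum, 0.04000/0.51000 = 0.078.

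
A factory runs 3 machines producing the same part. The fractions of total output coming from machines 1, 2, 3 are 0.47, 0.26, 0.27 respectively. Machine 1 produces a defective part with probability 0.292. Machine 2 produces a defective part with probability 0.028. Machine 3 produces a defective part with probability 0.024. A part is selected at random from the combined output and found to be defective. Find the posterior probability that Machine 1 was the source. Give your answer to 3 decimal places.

P(defective|M1) = 0.292; P(defective|M2) = 0.028; P(defective|M3) = 0.024.
Prior × likelihood for each source: 0.47·0.292=0.1372, 0.26·0.028=0.007280, 0.27·0.024=0.006480. Summing gives P(defective) = 0.15100.
P(Machine 1 | defective) = 0.1372 / 0.15100 = 0.909.

Posterior probability ≈ 0.909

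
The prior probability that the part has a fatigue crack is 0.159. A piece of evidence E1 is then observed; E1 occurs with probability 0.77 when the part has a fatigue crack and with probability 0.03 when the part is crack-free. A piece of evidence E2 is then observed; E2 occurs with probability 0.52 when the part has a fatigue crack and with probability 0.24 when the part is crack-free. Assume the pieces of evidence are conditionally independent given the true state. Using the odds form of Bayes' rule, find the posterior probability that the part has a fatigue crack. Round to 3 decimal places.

Posterior probability ≈ 0.913

Prior odds = 0.159/(1−0.159) = 0.18906. In log-odds, ln(0.18906) = -1.6657.
Add log likelihood ratios: ln(25.667) + ln(2.1667) = 4.0184.
Posterior log-odds = 2.3527, so posterior odds = exp(2.3527) = 10.514. Converting, P(H|E) = 10.514/11.514 = 0.913.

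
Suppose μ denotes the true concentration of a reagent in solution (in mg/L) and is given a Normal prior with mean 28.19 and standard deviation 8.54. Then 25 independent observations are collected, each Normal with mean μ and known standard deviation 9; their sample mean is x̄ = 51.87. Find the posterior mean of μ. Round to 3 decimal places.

Posterior mean ≈ 50.863

Prior precision 1/τ₀² = 1/8.54² = 0.0137115; data precision n/σ² = 25/9² = 0.308642.
Posterior precision = 0.0137115 + 0.308642 = 0.322353.
Posterior mean = (0.0137115·28.19 + 0.308642·51.87) / 0.322353 = 50.863.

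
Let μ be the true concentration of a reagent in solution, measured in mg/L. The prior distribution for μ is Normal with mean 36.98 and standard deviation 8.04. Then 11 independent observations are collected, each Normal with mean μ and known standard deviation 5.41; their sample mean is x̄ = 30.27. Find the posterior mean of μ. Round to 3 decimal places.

Prior precision 1/τ₀² = 1/8.04² = 0.0154699; data precision n/σ² = 11/5.41² = 0.375836.
Posterior precision = 0.0154699 + 0.375836 = 0.391306.
Posterior mean = (0.0154699·36.98 + 0.375836·30.27) / 0.391306 = 30.535.

Posterior mean ≈ 30.535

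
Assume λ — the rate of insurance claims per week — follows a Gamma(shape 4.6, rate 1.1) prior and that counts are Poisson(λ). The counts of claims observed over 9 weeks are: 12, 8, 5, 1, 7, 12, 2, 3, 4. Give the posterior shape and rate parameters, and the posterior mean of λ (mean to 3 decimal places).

The Poisson likelihood adds the total count to the shape and the number of exposure periods to the rate. Here ∑xᵢ = 54 and n = 9, so shape 4.6→58.6 and rate 1.1→10.1.
Posterior mean = shape/rate = 58.6/10.1 = 5.802.

Posterior: Gamma(shape=58.6, rate=10.1); mean ≈ 5.802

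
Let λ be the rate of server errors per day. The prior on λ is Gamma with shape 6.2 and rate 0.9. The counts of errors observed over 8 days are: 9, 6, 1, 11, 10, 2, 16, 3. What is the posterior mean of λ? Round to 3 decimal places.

Posterior mean ≈ 7.213

Total count ∑xᵢ = 58 over n = 8 days.
Gamma is conjugate to the Poisson likelihood: posterior is Gamma(shape = 6.2+58 = 64.2, rate = 0.9+8 = 8.9).
Posterior mean = shape/rate = 64.2/8.9 = 7.213.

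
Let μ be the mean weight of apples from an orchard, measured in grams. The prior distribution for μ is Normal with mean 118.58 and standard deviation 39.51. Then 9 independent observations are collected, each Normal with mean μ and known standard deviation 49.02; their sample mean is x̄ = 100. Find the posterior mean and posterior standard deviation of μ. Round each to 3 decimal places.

With known σ, the Normal prior is conjugate. Weight on the data is w = (n/σ²)/(n/σ² + 1/τ₀²) = 0.00374538/(0.00374538+0.00064060) = 0.85394.
Posterior mean = w·x̄ + (1−w)·μ₀ = 0.85394·100 + 0.14606·118.58 = 102.714. Posterior variance = 1/(0.00374538+0.00064060) = 227.999, so SD = 15.100.

Posterior mean ≈ 102.714; posterior SD ≈ 15.100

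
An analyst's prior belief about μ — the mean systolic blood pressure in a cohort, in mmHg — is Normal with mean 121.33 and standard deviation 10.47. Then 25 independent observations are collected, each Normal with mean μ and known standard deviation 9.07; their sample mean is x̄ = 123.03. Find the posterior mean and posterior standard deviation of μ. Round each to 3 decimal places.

With known σ, the Normal prior is conjugate. Weight on the data is w = (n/σ²)/(n/σ² + 1/τ₀²) = 0.303896/(0.303896+0.00912235) = 0.97086.
Posterior mean = w·x̄ + (1−w)·μ₀ = 0.97086·123.03 + 0.029143·121.33 = 122.980. Posterior variance = 1/(0.303896+0.00912235) = 3.19470, so SD = 1.787.

Posterior mean ≈ 122.980; posterior SD ≈ 1.787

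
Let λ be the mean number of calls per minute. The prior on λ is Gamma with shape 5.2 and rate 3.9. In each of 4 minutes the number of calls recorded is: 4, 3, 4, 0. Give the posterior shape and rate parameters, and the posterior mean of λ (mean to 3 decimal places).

Posterior: Gamma(shape=16.2, rate=7.9); mean ≈ 2.051

The Poisson likelihood adds the total count to the shape and the number of exposure periods to the rate. Here ∑xᵢ = 11 and n = 4, so shape 5.2→16.2 and rate 3.9→7.9.
E[λ | data] = 16.2/7.9 = 2.051.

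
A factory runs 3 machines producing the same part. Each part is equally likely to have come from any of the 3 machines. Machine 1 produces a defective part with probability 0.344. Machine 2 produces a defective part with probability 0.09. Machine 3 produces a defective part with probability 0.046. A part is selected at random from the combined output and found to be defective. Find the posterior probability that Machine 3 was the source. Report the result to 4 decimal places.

Posterior probability ≈ 0.0958

Tabulate prior·likelihood by source: [1] prior 0.333333, lik 0.344, product 0.1147; [2] prior 0.333333, lik 0.09, product 0.03000; [3] prior 0.333333, lik 0.046, product 0.01533.
Normalizing constant = 0.16000; the posterior for Machine 3 is its product over the sum, 0.01533/0.16000 = 0.0958.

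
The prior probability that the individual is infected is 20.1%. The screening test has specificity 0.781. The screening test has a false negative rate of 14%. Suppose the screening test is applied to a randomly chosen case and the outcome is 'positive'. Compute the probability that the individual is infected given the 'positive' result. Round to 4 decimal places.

P(H | E) ≈ 0.4970

Write H for 'the individual is infected'. Prior odds H:¬H = 0.201/0.799 = 0.25156. For the 'positive' outcome, the likelihood ratio is 0.86/0.219 = 3.9269.
Posterior odds = 0.25156 × 3.9269 = 0.98788, so P(H|E) = 0.98788/(1+0.98788) = 0.4970.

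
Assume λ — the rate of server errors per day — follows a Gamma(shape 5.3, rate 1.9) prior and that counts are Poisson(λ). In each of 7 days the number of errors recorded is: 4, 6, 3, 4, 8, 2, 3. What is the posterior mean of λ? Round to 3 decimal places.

Total count ∑xᵢ = 30 over n = 7 days.
Gamma is conjugate to the Poisson likelihood: posterior is Gamma(shape = 5.3+30 = 35.3, rate = 1.9+7 = 8.9).
Posterior mean = shape/rate = 35.3/8.9 = 3.966.

Posterior mean ≈ 3.966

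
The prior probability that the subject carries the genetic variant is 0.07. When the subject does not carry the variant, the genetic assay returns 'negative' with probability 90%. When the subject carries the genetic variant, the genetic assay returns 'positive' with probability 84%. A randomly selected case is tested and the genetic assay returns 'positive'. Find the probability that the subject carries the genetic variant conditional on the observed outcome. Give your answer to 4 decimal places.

Write H for 'the subject carries the genetic variant'. Prior odds H:¬H = 0.07/0.93 = 0.075269. For the 'positive' outcome, the likelihood ratio is 0.84/0.1 = 8.4000.
Posterior odds = 0.075269 × 8.4000 = 0.63226, so P(H|E) = 0.63226/(1+0.63226) = 0.3874.

P(H | E) ≈ 0.3874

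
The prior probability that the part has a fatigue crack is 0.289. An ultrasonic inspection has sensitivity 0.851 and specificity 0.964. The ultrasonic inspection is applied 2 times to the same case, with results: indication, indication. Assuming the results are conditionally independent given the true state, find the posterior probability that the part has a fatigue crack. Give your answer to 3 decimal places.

Posterior P(H) ≈ 0.996

With H the event that the part has a fatigue crack, the joint likelihood of the observed sequence is P(data|H) = 0.851·0.851 = 0.72420 and P(data|¬H) = 0.036·0.036 = 0.0012960.
Bayes: P(H|data) = 0.289·0.72420 / (0.289·0.72420 + 0.711·0.0012960) = 0.20929/0.21022 = 0.9956.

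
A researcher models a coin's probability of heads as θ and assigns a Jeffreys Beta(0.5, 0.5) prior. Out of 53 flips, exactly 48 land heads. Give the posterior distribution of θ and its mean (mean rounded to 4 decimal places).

The binomial likelihood is conjugate to the Beta prior: with 48 successes and 5 failures, the posterior is Beta(0.5+48, 0.5+5) = Beta(48.5, 5.5).
Posterior mean = α/(α+β) = 48.5/54 = 0.8981.

Posterior: Beta(48.5, 5.5); mean ≈ 0.8981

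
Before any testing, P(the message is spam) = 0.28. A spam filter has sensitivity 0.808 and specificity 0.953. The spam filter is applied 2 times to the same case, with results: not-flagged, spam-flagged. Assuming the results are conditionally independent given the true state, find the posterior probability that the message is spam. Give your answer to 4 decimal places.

With H the event that the message is spam, the joint likelihood of the observed sequence is P(data|H) = 0.192·0.808 = 0.15514 and P(data|¬H) = 0.953·0.047 = 0.044791.
Bayes: P(H|data) = 0.28·0.15514 / (0.28·0.15514 + 0.72·0.044791) = 0.043438/0.075688 = 0.5739.

Posterior P(H) ≈ 0.5739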